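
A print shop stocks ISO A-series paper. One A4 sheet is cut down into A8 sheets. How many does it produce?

A4 = 210 × 297 mm; A8 = 52 × 74 mm.
Each halving step doubles the count; 4 steps from A4 to A8.
2^4 = 16.

16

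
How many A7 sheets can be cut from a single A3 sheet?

Each ISO step halves the sheet: 1 × A3 → 2 × A4 → 4 × A5 → 8 × A6 → …
From A3 to A7 is 4 halving steps: 2^4 = 16.

16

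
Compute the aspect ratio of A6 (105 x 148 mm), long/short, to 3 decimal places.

1.410

148 / 105 = 1.410
ISO 216 targets √2 ≈ 1.414; the -0.005 deviation is from mm rounding.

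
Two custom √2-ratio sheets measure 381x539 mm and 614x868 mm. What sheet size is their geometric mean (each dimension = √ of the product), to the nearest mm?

484 × 684 mm

Short side: √(381 · 614) = √233934 ≈ 483.7 → 484 mm
Long side: √(539 · 868) = √467852 ≈ 684.0 → 684 mm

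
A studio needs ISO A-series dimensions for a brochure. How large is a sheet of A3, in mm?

A0 = 841 × 1189 mm (A0 has area 1 m², aspect 1:√2).
A1: ⌊1189/2⌋ × 841 = 594 × 841 mm
A2: ⌊841/2⌋ × 594 = 420 × 594 mm
A3: ⌊594/2⌋ × 420 = 297 × 420 mm

297 × 420 mm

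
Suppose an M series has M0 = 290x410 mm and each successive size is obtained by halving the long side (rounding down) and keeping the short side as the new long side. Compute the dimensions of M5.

51 × 72 mm

M1: ⌊410/2⌋ × 290 = 205 × 290 mm
M2: ⌊290/2⌋ × 205 = 145 × 205 mm
M3: ⌊205/2⌋ × 145 = 102 × 145 mm
M4: ⌊145/2⌋ × 102 = 72 × 102 mm
M5: ⌊102/2⌋ × 72 = 51 × 72 mm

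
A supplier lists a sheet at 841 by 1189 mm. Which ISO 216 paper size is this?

A0 (841 × 1189 mm)

Aspect ratio 1189/841 ≈ 1.414 — close to the ISO √2 ≈ 1.414.
In the A-series (A0 area = 1 m²): A0 = 841 × 1189 mm.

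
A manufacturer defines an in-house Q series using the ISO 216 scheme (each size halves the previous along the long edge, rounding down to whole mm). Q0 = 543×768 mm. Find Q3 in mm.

192 × 271 mm

Q1: ⌊768/2⌋ × 543 = 384 × 543 mm
Q2: ⌊543/2⌋ × 384 = 271 × 384 mm
Q3: ⌊384/2⌋ × 271 = 192 × 271 mm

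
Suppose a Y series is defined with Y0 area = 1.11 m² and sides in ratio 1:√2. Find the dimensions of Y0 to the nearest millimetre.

Let the short side be w mm. Then w · w√2 = 1.11 m² = 1,110,000 mm².
w² = 1,110,000/√2, so w ≈ 885.9 mm; long side = w√2 ≈ 1252.9 mm.

886 × 1253 mm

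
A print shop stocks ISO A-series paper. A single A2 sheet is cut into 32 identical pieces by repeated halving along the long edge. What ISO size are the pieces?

32 = 2^5, so 5 halving steps.
A2 → A3 → … → A7 after 5 steps.

A7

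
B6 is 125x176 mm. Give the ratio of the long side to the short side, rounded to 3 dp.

176 / 125 = 1.408
ISO 216 targets √2 ≈ 1.414; the -0.006 deviation is from mm rounding.

1.408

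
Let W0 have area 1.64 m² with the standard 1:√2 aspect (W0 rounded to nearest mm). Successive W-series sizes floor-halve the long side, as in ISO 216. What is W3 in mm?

Let W0's short side be w mm. w · w√2 = 1.64 m² = 1,640,000 mm², so w ≈ 1076.9 mm and w√2 ≈ 1522.9 mm → W0 = 1077 × 1523 mm.
W1: ⌊1523/2⌋ × 1077 = 761 × 1077 mm
W2: ⌊1077/2⌋ × 761 = 538 × 761 mm
W3: ⌊761/2⌋ × 538 = 380 × 538 mm

380 × 538 mm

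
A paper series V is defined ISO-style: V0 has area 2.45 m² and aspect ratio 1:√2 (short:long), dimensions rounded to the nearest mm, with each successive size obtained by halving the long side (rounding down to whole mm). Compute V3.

Let V0's short side be w mm. w · w√2 = 2.45 m² = 2,450,000 mm², so w ≈ 1316.2 mm and w√2 ≈ 1861.4 mm → V0 = 1316 × 1861 mm.
V1: ⌊1861/2⌋ × 1316 = 930 × 1316 mm
V2: ⌊1316/2⌋ × 930 = 658 × 930 mm
V3: ⌊930/2⌋ × 658 = 465 × 658 mm

465 × 658 mm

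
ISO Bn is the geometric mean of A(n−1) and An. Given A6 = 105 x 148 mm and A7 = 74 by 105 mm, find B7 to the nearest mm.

88 × 125 mm

Short side: √(105 · 74) = √7770 ≈ 88.1 → 88 mm
Long side: √(148 · 105) = √15540 ≈ 124.7 → 125 mm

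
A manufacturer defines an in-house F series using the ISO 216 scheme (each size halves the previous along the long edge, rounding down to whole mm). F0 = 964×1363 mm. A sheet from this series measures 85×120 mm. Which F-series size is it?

F7

F0: 964 × 1363 mm
F1: 681 × 964 mm
F2: 482 × 681 mm
F3: 340 × 482 mm
F4: 241 × 340 mm
F5: 170 × 241 mm
F6: 120 × 170 mm
F7: 85 × 120 mm
F8: 60 × 85 mm
→ matches F7.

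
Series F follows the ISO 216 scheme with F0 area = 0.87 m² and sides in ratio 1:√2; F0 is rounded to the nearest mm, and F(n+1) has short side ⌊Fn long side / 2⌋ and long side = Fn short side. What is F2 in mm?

392 × 554 mm

Let F0's short side be w mm. w · w√2 = 0.87 m² = 870,000 mm², so w ≈ 784.3 mm and w√2 ≈ 1109.2 mm → F0 = 784 × 1109 mm.
F1: ⌊1109/2⌋ × 784 = 554 × 784 mm
F2: ⌊784/2⌋ × 554 = 392 × 554 mm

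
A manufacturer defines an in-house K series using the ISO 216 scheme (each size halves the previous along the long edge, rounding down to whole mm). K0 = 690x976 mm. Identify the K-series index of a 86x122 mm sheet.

K0: 690 × 976 mm
K1: 488 × 690 mm
K2: 345 × 488 mm
K3: 244 × 345 mm
K4: 172 × 244 mm
K5: 122 × 172 mm
K6: 86 × 122 mm
K7: 61 × 86 mm
→ matches K6.

K6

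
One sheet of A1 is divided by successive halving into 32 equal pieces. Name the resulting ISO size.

32 = 2^5, so 5 halving steps.
A1 → A2 → … → A6 after 5 steps.

A6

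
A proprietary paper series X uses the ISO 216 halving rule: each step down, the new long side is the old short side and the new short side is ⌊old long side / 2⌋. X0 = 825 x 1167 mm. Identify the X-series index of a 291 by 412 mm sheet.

X3

X0: 825 × 1167 mm
X1: 583 × 825 mm
X2: 412 × 583 mm
X3: 291 × 412 mm
X4: 206 × 291 mm
→ matches X3.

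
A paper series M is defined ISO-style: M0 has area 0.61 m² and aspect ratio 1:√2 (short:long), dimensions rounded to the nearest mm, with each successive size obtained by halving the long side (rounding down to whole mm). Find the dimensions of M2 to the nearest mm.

Let M0's short side be w mm. w · w√2 = 0.61 m² = 610,000 mm², so w ≈ 656.8 mm and w√2 ≈ 928.8 mm → M0 = 657 × 929 mm.
M1: ⌊929/2⌋ × 657 = 464 × 657 mm
M2: ⌊657/2⌋ × 464 = 328 × 464 mm

328 × 464 mm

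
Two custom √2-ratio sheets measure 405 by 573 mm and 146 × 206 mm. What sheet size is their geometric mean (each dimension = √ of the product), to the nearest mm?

243 × 344 mm

Short side: √(405 · 146) = √59130 ≈ 243.2 → 243 mm
Long side: √(573 · 206) = √118038 ≈ 343.6 → 344 mm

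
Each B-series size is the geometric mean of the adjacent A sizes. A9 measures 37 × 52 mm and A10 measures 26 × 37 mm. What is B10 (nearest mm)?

31 × 44 mm

Short side: √(37 · 26) = √962 ≈ 31.0 → 31 mm
Long side: √(52 · 37) = √1924 ≈ 43.9 → 44 mm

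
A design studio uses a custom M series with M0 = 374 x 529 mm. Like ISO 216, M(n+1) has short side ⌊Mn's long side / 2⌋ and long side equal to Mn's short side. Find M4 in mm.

93 × 132 mm

M1: ⌊529/2⌋ × 374 = 264 × 374 mm
M2: ⌊374/2⌋ × 264 = 187 × 264 mm
M3: ⌊264/2⌋ × 187 = 132 × 187 mm
M4: ⌊187/2⌋ × 132 = 93 × 132 mm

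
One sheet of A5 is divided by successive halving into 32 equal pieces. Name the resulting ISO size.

32 = 2^5, so 5 halving steps.
A5 → A6 → … → A10 after 5 steps.

A10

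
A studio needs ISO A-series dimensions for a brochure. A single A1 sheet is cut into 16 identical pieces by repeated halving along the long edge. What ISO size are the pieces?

16 = 2^4, so 4 halving steps.
A1 → A2 → … → A5 after 4 steps.

A5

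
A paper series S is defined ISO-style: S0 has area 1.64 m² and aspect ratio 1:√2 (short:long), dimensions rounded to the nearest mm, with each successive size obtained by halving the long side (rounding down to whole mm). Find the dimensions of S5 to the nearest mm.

Let S0's short side be w mm. w · w√2 = 1.64 m² = 1,640,000 mm², so w ≈ 1076.9 mm and w√2 ≈ 1522.9 mm → S0 = 1077 × 1523 mm.
S1: ⌊1523/2⌋ × 1077 = 761 × 1077 mm
S2: ⌊1077/2⌋ × 761 = 538 × 761 mm
S3: ⌊761/2⌋ × 538 = 380 × 538 mm
S4: ⌊538/2⌋ × 380 = 269 × 380 mm
S5: ⌊380/2⌋ × 269 = 190 × 269 mm

190 × 269 mm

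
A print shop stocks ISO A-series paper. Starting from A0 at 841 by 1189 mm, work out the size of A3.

297 × 420 mm

A1: ⌊1189/2⌋ × 841 = 594 × 841 mm
A2: ⌊841/2⌋ × 594 = 420 × 594 mm
A3: ⌊594/2⌋ × 420 = 297 × 420 mm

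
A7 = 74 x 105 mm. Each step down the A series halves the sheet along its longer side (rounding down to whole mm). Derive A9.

A8: ⌊105/2⌋ × 74 = 52 × 74 mm
A9: ⌊74/2⌋ × 52 = 37 × 52 mm

37 × 52 mm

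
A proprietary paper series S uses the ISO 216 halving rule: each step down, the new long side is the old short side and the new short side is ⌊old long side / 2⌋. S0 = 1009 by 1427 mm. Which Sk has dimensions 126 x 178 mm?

S0: 1009 × 1427 mm
S1: 713 × 1009 mm
S2: 504 × 713 mm
S3: 356 × 504 mm
S4: 252 × 356 mm
S5: 178 × 252 mm
S6: 126 × 178 mm
S7: 89 × 126 mm
→ matches S6.

S6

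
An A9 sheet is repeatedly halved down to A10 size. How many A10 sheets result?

2

Each ISO step halves the sheet: 1 × A9 → 2 × A10
From A9 to A10 is 1 halving step: 2^1 = 2.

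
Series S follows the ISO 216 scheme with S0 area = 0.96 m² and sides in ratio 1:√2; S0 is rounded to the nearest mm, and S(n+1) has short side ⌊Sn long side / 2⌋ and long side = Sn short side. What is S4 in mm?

206 × 291 mm

Let S0's short side be w mm. w · w√2 = 0.96 m² = 960,000 mm², so w ≈ 823.9 mm and w√2 ≈ 1165.2 mm → S0 = 824 × 1165 mm.
S1: ⌊1165/2⌋ × 824 = 582 × 824 mm
S2: ⌊824/2⌋ × 582 = 412 × 582 mm
S3: ⌊582/2⌋ × 412 = 291 × 412 mm
S4: ⌊412/2⌋ × 291 = 206 × 291 mm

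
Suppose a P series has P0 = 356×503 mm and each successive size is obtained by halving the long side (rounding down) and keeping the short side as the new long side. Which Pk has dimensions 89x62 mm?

P5

P0: 356 × 503 mm
P1: 251 × 356 mm
P2: 178 × 251 mm
P3: 125 × 178 mm
P4: 89 × 125 mm
P5: 62 × 89 mm
P6: 44 × 62 mm
→ matches P5.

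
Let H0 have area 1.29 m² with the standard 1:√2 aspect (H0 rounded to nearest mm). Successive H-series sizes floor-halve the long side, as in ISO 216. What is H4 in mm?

238 × 337 mm

Let H0's short side be w mm. w · w√2 = 1.29 m² = 1,290,000 mm², so w ≈ 955.1 mm and w√2 ≈ 1350.7 mm → H0 = 955 × 1351 mm.
H1: ⌊1351/2⌋ × 955 = 675 × 955 mm
H2: ⌊955/2⌋ × 675 = 477 × 675 mm
H3: ⌊675/2⌋ × 477 = 337 × 477 mm
H4: ⌊477/2⌋ × 337 = 238 × 337 mm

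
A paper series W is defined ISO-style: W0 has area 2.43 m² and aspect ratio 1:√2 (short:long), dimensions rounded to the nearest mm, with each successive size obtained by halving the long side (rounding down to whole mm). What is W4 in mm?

327 × 463 mm

Let W0's short side be w mm. w · w√2 = 2.43 m² = 2,430,000 mm², so w ≈ 1310.8 mm and w√2 ≈ 1853.8 mm → W0 = 1311 × 1854 mm.
W1: ⌊1854/2⌋ × 1311 = 927 × 1311 mm
W2: ⌊1311/2⌋ × 927 = 655 × 927 mm
W3: ⌊927/2⌋ × 655 = 463 × 655 mm
W4: ⌊655/2⌋ × 463 = 327 × 463 mm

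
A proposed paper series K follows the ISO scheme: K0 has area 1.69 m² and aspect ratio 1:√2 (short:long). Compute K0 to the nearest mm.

Let the short side be w mm. Then w · w√2 = 1.69 m² = 1,690,000 mm².
w² = 1,690,000/√2, so w ≈ 1093.2 mm; long side = w√2 ≈ 1546.0 mm.

1093 × 1546 mm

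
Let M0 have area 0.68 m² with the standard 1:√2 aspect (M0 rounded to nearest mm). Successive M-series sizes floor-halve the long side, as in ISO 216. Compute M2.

346 × 490 mm

Let M0's short side be w mm. w · w√2 = 0.68 m² = 680,000 mm², so w ≈ 693.4 mm and w√2 ≈ 980.6 mm → M0 = 693 × 981 mm.
M1: ⌊981/2⌋ × 693 = 490 × 693 mm
M2: ⌊693/2⌋ × 490 = 346 × 490 mm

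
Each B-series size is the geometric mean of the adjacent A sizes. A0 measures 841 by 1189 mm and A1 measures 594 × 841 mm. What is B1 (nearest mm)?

707 × 1000 mm

Short side: √(841 · 594) = √499554 ≈ 706.8 → 707 mm
Long side: √(1189 · 841) = √999949 ≈ 1000.0 → 1000 mm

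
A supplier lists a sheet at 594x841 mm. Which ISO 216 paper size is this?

Aspect ratio 841/594 ≈ 1.416 — close to the ISO √2 ≈ 1.414.
In the A-series (A0 area = 1 m²): A1 = 594 × 841 mm.

A1 (594 × 841 mm)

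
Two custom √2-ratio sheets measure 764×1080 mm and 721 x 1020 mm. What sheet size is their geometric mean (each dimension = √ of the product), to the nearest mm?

Short side: √(764 · 721) = √550844 ≈ 742.2 → 742 mm
Long side: √(1080 · 1020) = √1101600 ≈ 1049.6 → 1050 mm

742 × 1050 mm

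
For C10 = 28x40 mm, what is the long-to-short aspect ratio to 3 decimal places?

1.429

40 / 28 = 1.429
ISO 216 targets √2 ≈ 1.414; the +0.014 deviation is from mm rounding.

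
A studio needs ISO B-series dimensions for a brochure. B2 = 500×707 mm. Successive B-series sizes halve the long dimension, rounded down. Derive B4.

250 × 353 mm

B3: ⌊707/2⌋ × 500 = 353 × 500 mm
B4: ⌊500/2⌋ × 353 = 250 × 353 mm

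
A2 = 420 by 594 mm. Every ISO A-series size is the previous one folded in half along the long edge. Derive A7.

74 × 105 mm

A3: ⌊594/2⌋ × 420 = 297 × 420 mm
A4: ⌊420/2⌋ × 297 = 210 × 297 mm
A5: ⌊297/2⌋ × 210 = 148 × 210 mm
A6: ⌊210/2⌋ × 148 = 105 × 148 mm
A7: ⌊148/2⌋ × 105 = 74 × 105 mm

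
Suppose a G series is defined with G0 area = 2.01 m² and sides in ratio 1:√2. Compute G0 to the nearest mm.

Let the short side be w mm. Then w · w√2 = 2.01 m² = 2,010,000 mm².
w² = 2,010,000/√2, so w ≈ 1192.2 mm; long side = w√2 ≈ 1686.0 mm.

1192 × 1686 mm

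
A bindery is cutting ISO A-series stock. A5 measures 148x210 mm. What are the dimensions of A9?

37 × 52 mm

A6: ⌊210/2⌋ × 148 = 105 × 148 mm
A7: ⌊148/2⌋ × 105 = 74 × 105 mm
A8: ⌊105/2⌋ × 74 = 52 × 74 mm
A9: ⌊74/2⌋ × 52 = 37 × 52 mm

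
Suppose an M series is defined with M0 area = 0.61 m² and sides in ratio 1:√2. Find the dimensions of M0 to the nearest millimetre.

657 × 929 mm

Let the short side be w mm. Then w · w√2 = 0.61 m² = 610,000 mm².
w² = 610,000/√2, so w ≈ 656.8 mm; long side = w√2 ≈ 928.8 mm.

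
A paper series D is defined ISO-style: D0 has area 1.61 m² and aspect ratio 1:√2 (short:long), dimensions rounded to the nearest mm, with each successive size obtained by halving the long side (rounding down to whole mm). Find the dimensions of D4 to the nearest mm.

266 × 377 mm

Let D0's short side be w mm. w · w√2 = 1.61 m² = 1,610,000 mm², so w ≈ 1067.0 mm and w√2 ≈ 1508.9 mm → D0 = 1067 × 1509 mm.
D1: ⌊1509/2⌋ × 1067 = 754 × 1067 mm
D2: ⌊1067/2⌋ × 754 = 533 × 754 mm
D3: ⌊754/2⌋ × 533 = 377 × 533 mm
D4: ⌊533/2⌋ × 377 = 266 × 377 mm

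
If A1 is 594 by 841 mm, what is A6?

105 × 148 mm

A2: ⌊841/2⌋ × 594 = 420 × 594 mm
A3: ⌊594/2⌋ × 420 = 297 × 420 mm
A4: ⌊420/2⌋ × 297 = 210 × 297 mm
A5: ⌊297/2⌋ × 210 = 148 × 210 mm
A6: ⌊210/2⌋ × 148 = 105 × 148 mm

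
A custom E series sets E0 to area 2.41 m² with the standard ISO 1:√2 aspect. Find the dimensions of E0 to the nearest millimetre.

1305 × 1846 mm

Let the short side be w mm. Then w · w√2 = 2.41 m² = 2,410,000 mm².
w² = 2,410,000/√2, so w ≈ 1305.4 mm; long side = w√2 ≈ 1846.1 mm.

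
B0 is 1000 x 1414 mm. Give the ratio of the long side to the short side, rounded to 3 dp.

1414 / 1000 = 1.414
Matches √2 ≈ 1.414 — the ISO 216 defining ratio.

1.414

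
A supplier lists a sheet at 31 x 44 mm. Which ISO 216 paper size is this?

B10 (31 × 44 mm)

Aspect ratio 44/31 ≈ 1.419 — close to the ISO √2 ≈ 1.414.
In the B-series (B0 = 1000 × 1414 mm): B10 = 31 × 44 mm.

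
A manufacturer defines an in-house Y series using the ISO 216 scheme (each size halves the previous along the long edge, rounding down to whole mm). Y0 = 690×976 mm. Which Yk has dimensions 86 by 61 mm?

Y7

Y0: 690 × 976 mm
Y1: 488 × 690 mm
Y2: 345 × 488 mm
Y3: 244 × 345 mm
Y4: 172 × 244 mm
Y5: 122 × 172 mm
Y6: 86 × 122 mm
Y7: 61 × 86 mm
Y8: 43 × 61 mm
→ matches Y7.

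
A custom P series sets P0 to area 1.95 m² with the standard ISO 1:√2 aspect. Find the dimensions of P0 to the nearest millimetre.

Let the short side be w mm. Then w · w√2 = 1.95 m² = 1,950,000 mm².
w² = 1,950,000/√2, so w ≈ 1174.2 mm; long side = w√2 ≈ 1660.6 mm.

1174 × 1661 mm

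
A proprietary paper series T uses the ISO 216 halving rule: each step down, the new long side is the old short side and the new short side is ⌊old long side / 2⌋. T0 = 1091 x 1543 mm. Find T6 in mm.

136 × 192 mm

T1: ⌊1543/2⌋ × 1091 = 771 × 1091 mm
T2: ⌊1091/2⌋ × 771 = 545 × 771 mm
T3: ⌊771/2⌋ × 545 = 385 × 545 mm
T4: ⌊545/2⌋ × 385 = 272 × 385 mm
T5: ⌊385/2⌋ × 272 = 192 × 272 mm
T6: ⌊272/2⌋ × 192 = 136 × 192 mm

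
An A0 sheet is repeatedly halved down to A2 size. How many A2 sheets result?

Each ISO step halves the sheet: 1 × A0 → 2 × A1 → 4 × A2
From A0 to A2 is 2 halving steps: 2^2 = 4.

4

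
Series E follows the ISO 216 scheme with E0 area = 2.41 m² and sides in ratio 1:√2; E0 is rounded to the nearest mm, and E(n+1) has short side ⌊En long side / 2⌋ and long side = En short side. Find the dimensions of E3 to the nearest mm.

Let E0's short side be w mm. w · w√2 = 2.41 m² = 2,410,000 mm², so w ≈ 1305.4 mm and w√2 ≈ 1846.1 mm → E0 = 1305 × 1846 mm.
E1: ⌊1846/2⌋ × 1305 = 923 × 1305 mm
E2: ⌊1305/2⌋ × 923 = 652 × 923 mm
E3: ⌊923/2⌋ × 652 = 461 × 652 mm

461 × 652 mm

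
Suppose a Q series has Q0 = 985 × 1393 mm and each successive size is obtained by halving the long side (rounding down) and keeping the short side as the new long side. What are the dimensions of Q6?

Q1: ⌊1393/2⌋ × 985 = 696 × 985 mm
Q2: ⌊985/2⌋ × 696 = 492 × 696 mm
Q3: ⌊696/2⌋ × 492 = 348 × 492 mm
Q4: ⌊492/2⌋ × 348 = 246 × 348 mm
Q5: ⌊348/2⌋ × 246 = 174 × 246 mm
Q6: ⌊246/2⌋ × 174 = 123 × 174 mm

123 × 174 mm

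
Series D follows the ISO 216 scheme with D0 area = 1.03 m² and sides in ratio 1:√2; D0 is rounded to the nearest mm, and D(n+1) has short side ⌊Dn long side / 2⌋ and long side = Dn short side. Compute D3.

301 × 426 mm

Let D0's short side be w mm. w · w√2 = 1.03 m² = 1,030,000 mm², so w ≈ 853.4 mm and w√2 ≈ 1206.9 mm → D0 = 853 × 1207 mm.
D1: ⌊1207/2⌋ × 853 = 603 × 853 mm
D2: ⌊853/2⌋ × 603 = 426 × 603 mm
D3: ⌊603/2⌋ × 426 = 301 × 426 mm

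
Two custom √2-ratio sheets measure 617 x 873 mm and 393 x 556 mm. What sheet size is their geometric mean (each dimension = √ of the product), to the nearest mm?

492 × 697 mm

Short side: √(617 · 393) = √242481 ≈ 492.4 → 492 mm
Long side: √(873 · 556) = √485388 ≈ 696.7 → 697 mm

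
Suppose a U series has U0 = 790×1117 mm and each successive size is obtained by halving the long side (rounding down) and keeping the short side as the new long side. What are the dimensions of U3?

279 × 395 mm

U1: ⌊1117/2⌋ × 790 = 558 × 790 mm
U2: ⌊790/2⌋ × 558 = 395 × 558 mm
U3: ⌊558/2⌋ × 395 = 279 × 395 mm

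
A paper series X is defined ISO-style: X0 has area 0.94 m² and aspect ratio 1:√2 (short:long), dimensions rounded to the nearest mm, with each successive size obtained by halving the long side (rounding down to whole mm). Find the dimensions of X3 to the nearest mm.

Let X0's short side be w mm. w · w√2 = 0.94 m² = 940,000 mm², so w ≈ 815.3 mm and w√2 ≈ 1153.0 mm → X0 = 815 × 1153 mm.
X1: ⌊1153/2⌋ × 815 = 576 × 815 mm
X2: ⌊815/2⌋ × 576 = 407 × 576 mm
X3: ⌊576/2⌋ × 407 = 288 × 407 mm

288 × 407 mm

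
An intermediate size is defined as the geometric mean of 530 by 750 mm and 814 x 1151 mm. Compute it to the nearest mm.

657 × 929 mm

Short side: √(530 · 814) = √431420 ≈ 656.8 → 657 mm
Long side: √(750 · 1151) = √863250 ≈ 929.1 → 929 mm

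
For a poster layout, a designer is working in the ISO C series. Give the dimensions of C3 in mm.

324 × 458 mm

C0 = 917 × 1297 mm (C0 is the geometric mean of A0 and B0, aspect 1:√2).
C1: ⌊1297/2⌋ × 917 = 648 × 917 mm
C2: ⌊917/2⌋ × 648 = 458 × 648 mm
C3: ⌊648/2⌋ × 458 = 324 × 458 mm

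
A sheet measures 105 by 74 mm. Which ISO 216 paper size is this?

Aspect ratio 105/74 ≈ 1.419 — close to the ISO √2 ≈ 1.414.
In the A-series (A0 area = 1 m²): A7 = 74 × 105 mm.

A7 (74 × 105 mm)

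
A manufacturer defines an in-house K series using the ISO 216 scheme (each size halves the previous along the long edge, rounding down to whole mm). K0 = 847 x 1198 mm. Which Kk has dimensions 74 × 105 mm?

K7

K0: 847 × 1198 mm
K1: 599 × 847 mm
K2: 423 × 599 mm
K3: 299 × 423 mm
K4: 211 × 299 mm
K5: 149 × 211 mm
K6: 105 × 149 mm
K7: 74 × 105 mm
K8: 52 × 74 mm
→ matches K7.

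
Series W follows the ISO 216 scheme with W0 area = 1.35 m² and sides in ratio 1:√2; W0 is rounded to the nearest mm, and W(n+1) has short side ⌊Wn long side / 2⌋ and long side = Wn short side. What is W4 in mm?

244 × 345 mm

Let W0's short side be w mm. w · w√2 = 1.35 m² = 1,350,000 mm², so w ≈ 977.0 mm and w√2 ≈ 1381.7 mm → W0 = 977 × 1382 mm.
W1: ⌊1382/2⌋ × 977 = 691 × 977 mm
W2: ⌊977/2⌋ × 691 = 488 × 691 mm
W3: ⌊691/2⌋ × 488 = 345 × 488 mm
W4: ⌊488/2⌋ × 345 = 244 × 345 mm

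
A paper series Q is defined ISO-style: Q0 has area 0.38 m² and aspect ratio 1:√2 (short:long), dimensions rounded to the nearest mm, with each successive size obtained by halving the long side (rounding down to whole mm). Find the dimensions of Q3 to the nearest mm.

183 × 259 mm

Let Q0's short side be w mm. w · w√2 = 0.38 m² = 380,000 mm², so w ≈ 518.4 mm and w√2 ≈ 733.1 mm → Q0 = 518 × 733 mm.
Q1: ⌊733/2⌋ × 518 = 366 × 518 mm
Q2: ⌊518/2⌋ × 366 = 259 × 366 mm
Q3: ⌊366/2⌋ × 259 = 183 × 259 mm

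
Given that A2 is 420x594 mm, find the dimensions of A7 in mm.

A3: ⌊594/2⌋ × 420 = 297 × 420 mm
A4: ⌊420/2⌋ × 297 = 210 × 297 mm
A5: ⌊297/2⌋ × 210 = 148 × 210 mm
A6: ⌊210/2⌋ × 148 = 105 × 148 mm
A7: ⌊148/2⌋ × 105 = 74 × 105 mm

74 × 105 mm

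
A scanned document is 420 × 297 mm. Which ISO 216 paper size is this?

A3 (297 × 420 mm)

Aspect ratio 420/297 ≈ 1.414 — close to the ISO √2 ≈ 1.414.
In the A-series (A0 area = 1 m²): A3 = 297 × 420 mm.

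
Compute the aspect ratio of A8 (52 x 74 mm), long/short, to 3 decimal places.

74 / 52 = 1.423
ISO 216 targets √2 ≈ 1.414; the +0.009 deviation is from mm rounding.

1.423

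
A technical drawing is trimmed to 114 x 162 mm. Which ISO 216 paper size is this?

C6 (114 × 162 mm)

Aspect ratio 162/114 ≈ 1.421 — close to the ISO √2 ≈ 1.414.
In the C-series (envelope sizes, between A and B): C6 = 114 × 162 mm.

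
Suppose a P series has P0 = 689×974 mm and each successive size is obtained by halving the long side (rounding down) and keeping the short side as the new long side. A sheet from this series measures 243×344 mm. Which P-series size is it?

P3

P0: 689 × 974 mm
P1: 487 × 689 mm
P2: 344 × 487 mm
P3: 243 × 344 mm
P4: 172 × 243 mm
→ matches P3.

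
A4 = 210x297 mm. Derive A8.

A5: ⌊297/2⌋ × 210 = 148 × 210 mm
A6: ⌊210/2⌋ × 148 = 105 × 148 mm
A7: ⌊148/2⌋ × 105 = 74 × 105 mm
A8: ⌊105/2⌋ × 74 = 52 × 74 mm

52 × 74 mm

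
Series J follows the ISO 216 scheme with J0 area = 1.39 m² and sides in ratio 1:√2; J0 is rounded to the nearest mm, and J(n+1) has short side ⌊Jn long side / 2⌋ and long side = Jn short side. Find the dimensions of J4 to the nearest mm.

247 × 350 mm

Let J0's short side be w mm. w · w√2 = 1.39 m² = 1,390,000 mm², so w ≈ 991.4 mm and w√2 ≈ 1402.1 mm → J0 = 991 × 1402 mm.
J1: ⌊1402/2⌋ × 991 = 701 × 991 mm
J2: ⌊991/2⌋ × 701 = 495 × 701 mm
J3: ⌊701/2⌋ × 495 = 350 × 495 mm
J4: ⌊495/2⌋ × 350 = 247 × 350 mm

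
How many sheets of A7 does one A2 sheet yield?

Each ISO step halves the sheet: 1 × A2 → 2 × A3 → 4 × A4 → 8 × A5 → …
From A2 to A7 is 5 halving steps: 2^5 = 32.

32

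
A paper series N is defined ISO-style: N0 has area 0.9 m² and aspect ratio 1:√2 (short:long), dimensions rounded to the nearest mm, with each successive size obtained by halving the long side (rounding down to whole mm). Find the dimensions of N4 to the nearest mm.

Let N0's short side be w mm. w · w√2 = 0.9 m² = 900,000 mm², so w ≈ 797.7 mm and w√2 ≈ 1128.2 mm → N0 = 798 × 1128 mm.
N1: ⌊1128/2⌋ × 798 = 564 × 798 mm
N2: ⌊798/2⌋ × 564 = 399 × 564 mm
N3: ⌊564/2⌋ × 399 = 282 × 399 mm
N4: ⌊399/2⌋ × 282 = 199 × 282 mm

199 × 282 mm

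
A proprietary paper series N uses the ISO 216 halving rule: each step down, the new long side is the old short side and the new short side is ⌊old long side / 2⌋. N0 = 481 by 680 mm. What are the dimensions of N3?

N1: ⌊680/2⌋ × 481 = 340 × 481 mm
N2: ⌊481/2⌋ × 340 = 240 × 340 mm
N3: ⌊340/2⌋ × 240 = 170 × 240 mm

170 × 240 mm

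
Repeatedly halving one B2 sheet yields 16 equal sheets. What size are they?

B6

16 = 2^4, so 4 halving steps.
B2 → B3 → … → B6 after 4 steps.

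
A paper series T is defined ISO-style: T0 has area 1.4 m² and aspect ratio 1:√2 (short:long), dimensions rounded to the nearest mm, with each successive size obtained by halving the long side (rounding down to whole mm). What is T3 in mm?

351 × 497 mm

Let T0's short side be w mm. w · w√2 = 1.4 m² = 1,400,000 mm², so w ≈ 995.0 mm and w√2 ≈ 1407.1 mm → T0 = 995 × 1407 mm.
T1: ⌊1407/2⌋ × 995 = 703 × 995 mm
T2: ⌊995/2⌋ × 703 = 497 × 703 mm
T3: ⌊703/2⌋ × 497 = 351 × 497 mm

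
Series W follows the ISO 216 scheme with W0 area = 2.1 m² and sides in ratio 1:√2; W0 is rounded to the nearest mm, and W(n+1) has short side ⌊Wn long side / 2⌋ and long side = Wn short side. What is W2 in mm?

609 × 861 mm

Let W0's short side be w mm. w · w√2 = 2.1 m² = 2,100,000 mm², so w ≈ 1218.6 mm and w√2 ≈ 1723.3 mm → W0 = 1219 × 1723 mm.
W1: ⌊1723/2⌋ × 1219 = 861 × 1219 mm
W2: ⌊1219/2⌋ × 861 = 609 × 861 mm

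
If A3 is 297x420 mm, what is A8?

52 × 74 mm

A4: ⌊420/2⌋ × 297 = 210 × 297 mm
A5: ⌊297/2⌋ × 210 = 148 × 210 mm
A6: ⌊210/2⌋ × 148 = 105 × 148 mm
A7: ⌊148/2⌋ × 105 = 74 × 105 mm
A8: ⌊105/2⌋ × 74 = 52 × 74 mm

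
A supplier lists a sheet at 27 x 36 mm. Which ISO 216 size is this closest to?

A10 (26 × 37 mm)

Aspect ratio 36/27 ≈ 1.333 (ISO target is √2 ≈ 1.414).
In the A-series (A0 area = 1 m²): A10 = 26 × 37 mm.
Off by 2 mm total — nearest standard size.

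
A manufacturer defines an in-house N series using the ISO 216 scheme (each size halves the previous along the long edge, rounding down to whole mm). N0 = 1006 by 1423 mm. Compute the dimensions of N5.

N1: ⌊1423/2⌋ × 1006 = 711 × 1006 mm
N2: ⌊1006/2⌋ × 711 = 503 × 711 mm
N3: ⌊711/2⌋ × 503 = 355 × 503 mm
N4: ⌊503/2⌋ × 355 = 251 × 355 mm
N5: ⌊355/2⌋ × 251 = 177 × 251 mm

177 × 251 mm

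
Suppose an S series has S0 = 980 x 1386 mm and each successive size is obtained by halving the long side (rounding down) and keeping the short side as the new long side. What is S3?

S1: ⌊1386/2⌋ × 980 = 693 × 980 mm
S2: ⌊980/2⌋ × 693 = 490 × 693 mm
S3: ⌊693/2⌋ × 490 = 346 × 490 mm

346 × 490 mm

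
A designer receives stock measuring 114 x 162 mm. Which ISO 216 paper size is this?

C6 (114 × 162 mm)

Aspect ratio 162/114 ≈ 1.421 — close to the ISO √2 ≈ 1.414.
In the C-series (envelope sizes, between A and B): C6 = 114 × 162 mm.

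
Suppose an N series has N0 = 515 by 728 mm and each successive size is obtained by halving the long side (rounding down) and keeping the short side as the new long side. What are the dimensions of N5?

91 × 128 mm

N1: ⌊728/2⌋ × 515 = 364 × 515 mm
N2: ⌊515/2⌋ × 364 = 257 × 364 mm
N3: ⌊364/2⌋ × 257 = 182 × 257 mm
N4: ⌊257/2⌋ × 182 = 128 × 182 mm
N5: ⌊182/2⌋ × 128 = 91 × 128 mm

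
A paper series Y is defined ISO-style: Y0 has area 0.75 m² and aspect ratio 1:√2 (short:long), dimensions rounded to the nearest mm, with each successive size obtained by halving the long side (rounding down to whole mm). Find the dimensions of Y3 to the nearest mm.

257 × 364 mm

Let Y0's short side be w mm. w · w√2 = 0.75 m² = 750,000 mm², so w ≈ 728.2 mm and w√2 ≈ 1029.9 mm → Y0 = 728 × 1030 mm.
Y1: ⌊1030/2⌋ × 728 = 515 × 728 mm
Y2: ⌊728/2⌋ × 515 = 364 × 515 mm
Y3: ⌊515/2⌋ × 364 = 257 × 364 mm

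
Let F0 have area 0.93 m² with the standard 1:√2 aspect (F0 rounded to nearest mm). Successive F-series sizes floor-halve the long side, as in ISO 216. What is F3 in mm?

286 × 405 mm

Let F0's short side be w mm. w · w√2 = 0.93 m² = 930,000 mm², so w ≈ 810.9 mm and w√2 ≈ 1146.8 mm → F0 = 811 × 1147 mm.
F1: ⌊1147/2⌋ × 811 = 573 × 811 mm
F2: ⌊811/2⌋ × 573 = 405 × 573 mm
F3: ⌊573/2⌋ × 405 = 286 × 405 mm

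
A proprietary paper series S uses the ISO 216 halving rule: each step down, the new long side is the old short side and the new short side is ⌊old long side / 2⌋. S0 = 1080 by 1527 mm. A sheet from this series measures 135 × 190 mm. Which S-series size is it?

S0: 1080 × 1527 mm
S1: 763 × 1080 mm
S2: 540 × 763 mm
S3: 381 × 540 mm
S4: 270 × 381 mm
S5: 190 × 270 mm
S6: 135 × 190 mm
S7: 95 × 135 mm
→ matches S6.

S6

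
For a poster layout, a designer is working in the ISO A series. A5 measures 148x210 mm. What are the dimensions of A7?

74 × 105 mm

A6: ⌊210/2⌋ × 148 = 105 × 148 mm
A7: ⌊148/2⌋ × 105 = 74 × 105 mm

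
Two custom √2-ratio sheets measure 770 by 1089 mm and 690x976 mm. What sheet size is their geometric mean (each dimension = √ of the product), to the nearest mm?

Short side: √(770 · 690) = √531300 ≈ 728.9 → 729 mm
Long side: √(1089 · 976) = √1062864 ≈ 1031.0 → 1031 mm

729 × 1031 mm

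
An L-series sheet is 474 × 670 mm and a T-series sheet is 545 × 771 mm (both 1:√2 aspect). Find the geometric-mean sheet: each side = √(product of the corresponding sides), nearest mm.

508 × 719 mm

Short side: √(474 · 545) = √258330 ≈ 508.3 → 508 mm
Long side: √(670 · 771) = √516570 ≈ 718.7 → 719 mm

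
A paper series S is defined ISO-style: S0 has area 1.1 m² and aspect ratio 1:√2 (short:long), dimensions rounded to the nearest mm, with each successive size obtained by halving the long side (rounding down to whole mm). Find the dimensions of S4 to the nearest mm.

Let S0's short side be w mm. w · w√2 = 1.1 m² = 1,100,000 mm², so w ≈ 881.9 mm and w√2 ≈ 1247.3 mm → S0 = 882 × 1247 mm.
S1: ⌊1247/2⌋ × 882 = 623 × 882 mm
S2: ⌊882/2⌋ × 623 = 441 × 623 mm
S3: ⌊623/2⌋ × 441 = 311 × 441 mm
S4: ⌊441/2⌋ × 311 = 220 × 311 mm

220 × 311 mm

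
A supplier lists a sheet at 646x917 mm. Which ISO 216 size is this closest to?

Aspect ratio 917/646 ≈ 1.420 — close to the ISO √2 ≈ 1.414.
In the C-series (envelope sizes, between A and B): C1 = 648 × 917 mm.
Off by 2 mm total — nearest standard size.

C1 (648 × 917 mm)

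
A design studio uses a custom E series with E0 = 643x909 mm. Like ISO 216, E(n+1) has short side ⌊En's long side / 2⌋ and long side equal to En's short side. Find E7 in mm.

56 × 80 mm

E1 = 454 × 643 mm (from E0 by 1 halving).
E2: ⌊643/2⌋ × 454 = 321 × 454 mm
E3: ⌊454/2⌋ × 321 = 227 × 321 mm
E4: ⌊321/2⌋ × 227 = 160 × 227 mm
E5: ⌊227/2⌋ × 160 = 113 × 160 mm
E6: ⌊160/2⌋ × 113 = 80 × 113 mm
E7: ⌊113/2⌋ × 80 = 56 × 80 mm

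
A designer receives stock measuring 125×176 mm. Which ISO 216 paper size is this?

Aspect ratio 176/125 ≈ 1.408 — close to the ISO √2 ≈ 1.414.
In the B-series (B0 = 1000 × 1414 mm): B6 = 125 × 176 mm.

B6 (125 × 176 mm)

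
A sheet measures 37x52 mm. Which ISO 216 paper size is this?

A9 (37 × 52 mm)

Aspect ratio 52/37 ≈ 1.405 — close to the ISO √2 ≈ 1.414.
In the A-series (A0 area = 1 m²): A9 = 37 × 52 mm.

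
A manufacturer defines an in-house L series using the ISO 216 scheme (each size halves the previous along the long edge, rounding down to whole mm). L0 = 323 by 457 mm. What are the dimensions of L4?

80 × 114 mm

L1: ⌊457/2⌋ × 323 = 228 × 323 mm
L2: ⌊323/2⌋ × 228 = 161 × 228 mm
L3: ⌊228/2⌋ × 161 = 114 × 161 mm
L4: ⌊161/2⌋ × 114 = 80 × 114 mm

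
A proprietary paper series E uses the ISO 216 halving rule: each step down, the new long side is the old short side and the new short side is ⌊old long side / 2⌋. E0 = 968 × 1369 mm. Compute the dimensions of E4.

E1: ⌊1369/2⌋ × 968 = 684 × 968 mm
E2: ⌊968/2⌋ × 684 = 484 × 684 mm
E3: ⌊684/2⌋ × 484 = 342 × 484 mm
E4: ⌊484/2⌋ × 342 = 242 × 342 mm

242 × 342 mm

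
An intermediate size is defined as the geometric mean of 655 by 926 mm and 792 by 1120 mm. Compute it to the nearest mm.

720 × 1018 mm

Short side: √(655 · 792) = √518760 ≈ 720.2 → 720 mm
Long side: √(926 · 1120) = √1037120 ≈ 1018.4 → 1018 mm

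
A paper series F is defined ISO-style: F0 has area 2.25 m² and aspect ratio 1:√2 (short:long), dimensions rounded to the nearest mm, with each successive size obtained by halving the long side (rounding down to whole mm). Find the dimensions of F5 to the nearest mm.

Let F0's short side be w mm. w · w√2 = 2.25 m² = 2,250,000 mm², so w ≈ 1261.3 mm and w√2 ≈ 1783.8 mm → F0 = 1261 × 1784 mm.
F1: ⌊1784/2⌋ × 1261 = 892 × 1261 mm
F2: ⌊1261/2⌋ × 892 = 630 × 892 mm
F3: ⌊892/2⌋ × 630 = 446 × 630 mm
F4: ⌊630/2⌋ × 446 = 315 × 446 mm
F5: ⌊446/2⌋ × 315 = 223 × 315 mm

223 × 315 mm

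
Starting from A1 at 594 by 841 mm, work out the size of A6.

105 × 148 mm

A2: ⌊841/2⌋ × 594 = 420 × 594 mm
A3: ⌊594/2⌋ × 420 = 297 × 420 mm
A4: ⌊420/2⌋ × 297 = 210 × 297 mm
A5: ⌊297/2⌋ × 210 = 148 × 210 mm
A6: ⌊210/2⌋ × 148 = 105 × 148 mm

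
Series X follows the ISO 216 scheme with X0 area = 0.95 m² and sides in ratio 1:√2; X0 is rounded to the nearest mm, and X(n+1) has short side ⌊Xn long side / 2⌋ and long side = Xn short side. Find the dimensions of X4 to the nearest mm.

205 × 289 mm

Let X0's short side be w mm. w · w√2 = 0.95 m² = 950,000 mm², so w ≈ 819.6 mm and w√2 ≈ 1159.1 mm → X0 = 820 × 1159 mm.
X1: ⌊1159/2⌋ × 820 = 579 × 820 mm
X2: ⌊820/2⌋ × 579 = 410 × 579 mm
X3: ⌊579/2⌋ × 410 = 289 × 410 mm
X4: ⌊410/2⌋ × 289 = 205 × 289 mm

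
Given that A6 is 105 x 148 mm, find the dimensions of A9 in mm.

37 × 52 mm

A7: ⌊148/2⌋ × 105 = 74 × 105 mm
A8: ⌊105/2⌋ × 74 = 52 × 74 mm
A9: ⌊74/2⌋ × 52 = 37 × 52 mm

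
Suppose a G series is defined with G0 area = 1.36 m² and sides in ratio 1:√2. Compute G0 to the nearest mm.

981 × 1387 mm

Let the short side be w mm. Then w · w√2 = 1.36 m² = 1,360,000 mm².
w² = 1,360,000/√2, so w ≈ 980.6 mm; long side = w√2 ≈ 1386.8 mm.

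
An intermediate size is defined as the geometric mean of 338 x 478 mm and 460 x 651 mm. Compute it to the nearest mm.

Short side: √(338 · 460) = √155480 ≈ 394.3 → 394 mm
Long side: √(478 · 651) = √311178 ≈ 557.8 → 558 mm

394 × 558 mm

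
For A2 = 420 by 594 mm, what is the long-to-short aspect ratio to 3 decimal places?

1.414

594 / 420 = 1.414
Matches √2 ≈ 1.414 — the ISO 216 defining ratio.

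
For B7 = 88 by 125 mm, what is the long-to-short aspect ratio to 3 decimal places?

1.420

125 / 88 = 1.420
ISO 216 targets √2 ≈ 1.414; the +0.006 deviation is from mm rounding.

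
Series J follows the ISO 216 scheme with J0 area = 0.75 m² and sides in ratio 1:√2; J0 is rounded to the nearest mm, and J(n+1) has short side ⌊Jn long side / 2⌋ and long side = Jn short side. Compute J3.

257 × 364 mm

Let J0's short side be w mm. w · w√2 = 0.75 m² = 750,000 mm², so w ≈ 728.2 mm and w√2 ≈ 1029.9 mm → J0 = 728 × 1030 mm.
J1: ⌊1030/2⌋ × 728 = 515 × 728 mm
J2: ⌊728/2⌋ × 515 = 364 × 515 mm
J3: ⌊515/2⌋ × 364 = 257 × 364 mm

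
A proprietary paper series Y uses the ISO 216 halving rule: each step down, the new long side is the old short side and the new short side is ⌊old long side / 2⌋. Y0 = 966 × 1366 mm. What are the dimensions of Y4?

Y1 = 683 × 966 mm (from Y0 by 1 halving).
Y2: ⌊966/2⌋ × 683 = 483 × 683 mm
Y3: ⌊683/2⌋ × 483 = 341 × 483 mm
Y4: ⌊483/2⌋ × 341 = 241 × 341 mm

241 × 341 mm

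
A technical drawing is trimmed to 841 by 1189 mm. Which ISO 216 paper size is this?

Aspect ratio 1189/841 ≈ 1.414 — close to the ISO √2 ≈ 1.414.
In the A-series (A0 area = 1 m²): A0 = 841 × 1189 mm.

A0 (841 × 1189 mm)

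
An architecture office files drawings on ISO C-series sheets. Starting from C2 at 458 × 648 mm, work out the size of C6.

C3: ⌊648/2⌋ × 458 = 324 × 458 mm
C4: ⌊458/2⌋ × 324 = 229 × 324 mm
C5: ⌊324/2⌋ × 229 = 162 × 229 mm
C6: ⌊229/2⌋ × 162 = 114 × 162 mm

114 × 162 mm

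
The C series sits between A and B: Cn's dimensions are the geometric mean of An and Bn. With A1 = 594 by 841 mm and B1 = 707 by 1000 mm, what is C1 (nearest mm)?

648 × 917 mm

Short side: √(594 · 707) = √419958 ≈ 648.0 → 648 mm
Long side: √(841 · 1000) = √841000 ≈ 917.1 → 917 mm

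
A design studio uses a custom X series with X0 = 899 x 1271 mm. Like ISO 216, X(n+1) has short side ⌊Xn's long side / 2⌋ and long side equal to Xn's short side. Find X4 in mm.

X1: ⌊1271/2⌋ × 899 = 635 × 899 mm
X2: ⌊899/2⌋ × 635 = 449 × 635 mm
X3: ⌊635/2⌋ × 449 = 317 × 449 mm
X4: ⌊449/2⌋ × 317 = 224 × 317 mm

224 × 317 mm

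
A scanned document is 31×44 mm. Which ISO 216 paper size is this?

Aspect ratio 44/31 ≈ 1.419 — close to the ISO √2 ≈ 1.414.
In the B-series (B0 = 1000 × 1414 mm): B10 = 31 × 44 mm.

B10 (31 × 44 mm)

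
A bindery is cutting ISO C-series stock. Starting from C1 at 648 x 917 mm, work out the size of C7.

81 × 114 mm

C2: ⌊917/2⌋ × 648 = 458 × 648 mm
C3: ⌊648/2⌋ × 458 = 324 × 458 mm
C4: ⌊458/2⌋ × 324 = 229 × 324 mm
C5: ⌊324/2⌋ × 229 = 162 × 229 mm
C6: ⌊229/2⌋ × 162 = 114 × 162 mm
C7: ⌊162/2⌋ × 114 = 81 × 114 mm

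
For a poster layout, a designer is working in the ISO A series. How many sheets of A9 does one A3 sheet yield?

64

Each ISO step halves the sheet: 1 × A3 → 2 × A4 → 4 × A5 → 8 × A6 → …
From A3 to A9 is 6 halving steps: 2^6 = 64.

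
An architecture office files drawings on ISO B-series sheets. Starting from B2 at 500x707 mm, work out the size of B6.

125 × 176 mm

B3: ⌊707/2⌋ × 500 = 353 × 500 mm
B4: ⌊500/2⌋ × 353 = 250 × 353 mm
B5: ⌊353/2⌋ × 250 = 176 × 250 mm
B6: ⌊250/2⌋ × 176 = 125 × 176 mm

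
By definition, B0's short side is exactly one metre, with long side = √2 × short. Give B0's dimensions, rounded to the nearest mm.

Short side = 1000 mm; long side = 1000√2 ≈ 1414.2 mm.

1000 × 1414 mm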